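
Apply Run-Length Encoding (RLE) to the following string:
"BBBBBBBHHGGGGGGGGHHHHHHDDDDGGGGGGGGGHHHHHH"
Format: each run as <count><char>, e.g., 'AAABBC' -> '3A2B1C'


Scanning runs left to right:
  i=0: run of 'B' x 7 -> '7B'
  i=7: run of 'H' x 2 -> '2H'
  i=9: run of 'G' x 8 -> '8G'
  i=17: run of 'H' x 6 -> '6H'
  i=23: run of 'D' x 4 -> '4D'
  i=27: run of 'G' x 9 -> '9G'
  i=36: run of 'H' x 6 -> '6H'

RLE = 7B2H8G6H4D9G6H


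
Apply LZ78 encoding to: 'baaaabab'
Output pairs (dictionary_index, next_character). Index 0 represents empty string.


LZ78 encoding steps:
Dictionary: {0: ''}
Step 1: w='' (idx 0), next='b' -> output (0, 'b'), add 'b' as idx 1
Step 2: w='' (idx 0), next='a' -> output (0, 'a'), add 'a' as idx 2
Step 3: w='a' (idx 2), next='a' -> output (2, 'a'), add 'aa' as idx 3
Step 4: w='a' (idx 2), next='b' -> output (2, 'b'), add 'ab' as idx 4
Step 5: w='ab' (idx 4), end of input -> output (4, '')


Encoded: [(0, 'b'), (0, 'a'), (2, 'a'), (2, 'b'), (4, '')]


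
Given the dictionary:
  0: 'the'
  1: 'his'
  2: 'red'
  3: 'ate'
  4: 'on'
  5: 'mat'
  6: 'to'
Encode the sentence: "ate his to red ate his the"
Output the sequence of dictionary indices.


Look up each word in the dictionary:
  'ate' -> 3
  'his' -> 1
  'to' -> 6
  'red' -> 2
  'ate' -> 3
  'his' -> 1
  'the' -> 0

Encoded: [3, 1, 6, 2, 3, 1, 0]


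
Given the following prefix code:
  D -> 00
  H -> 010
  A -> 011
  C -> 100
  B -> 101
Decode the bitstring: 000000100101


Decoding step by step:
Bits 00 -> D
Bits 00 -> D
Bits 00 -> D
Bits 100 -> C
Bits 101 -> B


Decoded message: DDDCB


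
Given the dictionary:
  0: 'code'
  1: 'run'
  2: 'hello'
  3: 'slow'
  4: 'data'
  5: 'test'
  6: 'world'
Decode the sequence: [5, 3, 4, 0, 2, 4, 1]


Look up each index in the dictionary:
  5 -> 'test'
  3 -> 'slow'
  4 -> 'data'
  0 -> 'code'
  2 -> 'hello'
  4 -> 'data'
  1 -> 'run'

Decoded: "test slow data code hello data run"


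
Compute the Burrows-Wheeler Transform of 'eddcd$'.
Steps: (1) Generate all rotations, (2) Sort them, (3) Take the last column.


Rotations (sorted):
  0: $eddcd -> last char: d
  1: cd$edd -> last char: d
  2: d$eddc -> last char: c
  3: dcd$ed -> last char: d
  4: ddcd$e -> last char: e
  5: eddcd$ -> last char: $


BWT = ddcde$


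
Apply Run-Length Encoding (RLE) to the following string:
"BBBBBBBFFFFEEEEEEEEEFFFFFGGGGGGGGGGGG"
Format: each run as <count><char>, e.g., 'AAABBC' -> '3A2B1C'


Scanning runs left to right:
  i=0: run of 'B' x 7 -> '7B'
  i=7: run of 'F' x 4 -> '4F'
  i=11: run of 'E' x 9 -> '9E'
  i=20: run of 'F' x 5 -> '5F'
  i=25: run of 'G' x 12 -> '12G'

RLE = 7B4F9E5F12G


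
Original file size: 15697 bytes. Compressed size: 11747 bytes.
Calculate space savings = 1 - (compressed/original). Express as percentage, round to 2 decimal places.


ratio = compressed/original = 11747/15697 = 0.74836
savings = 1 - ratio = 1 - 0.74836 = 0.25164
as a percentage: 0.25164 * 100 = 25.16%

Space savings = 1 - 11747/15697 = 25.16%


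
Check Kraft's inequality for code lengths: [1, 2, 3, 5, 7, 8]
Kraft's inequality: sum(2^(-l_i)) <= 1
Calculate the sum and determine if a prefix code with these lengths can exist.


Sum = 2^(-1) + 2^(-2) + 2^(-3) + 2^(-5) + 2^(-7) + 2^(-8)
    = 0.5 + 0.25 + 0.125 + 0.03125 + 0.0078125 + 0.00390625
    = 235/256 = 0.91796875
Since 0.91796875 <= 1, Kraft's inequality IS satisfied.
A prefix code with these lengths CAN exist.

Kraft sum = 0.91796875. Satisfied.


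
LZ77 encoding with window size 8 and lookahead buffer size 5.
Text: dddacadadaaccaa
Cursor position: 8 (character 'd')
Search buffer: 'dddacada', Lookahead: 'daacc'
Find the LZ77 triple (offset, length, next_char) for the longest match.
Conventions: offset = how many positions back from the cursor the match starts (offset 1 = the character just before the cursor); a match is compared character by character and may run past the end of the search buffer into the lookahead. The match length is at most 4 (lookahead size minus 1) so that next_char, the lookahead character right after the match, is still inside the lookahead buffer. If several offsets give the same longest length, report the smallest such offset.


Try each offset into the search buffer:
  offset=1 (pos 7, char 'a'): match length 0
  offset=2 (pos 6, char 'd'): match length 2
  offset=3 (pos 5, char 'a'): match length 0
  offset=4 (pos 4, char 'c'): match length 0
  offset=5 (pos 3, char 'a'): match length 0
  offset=6 (pos 2, char 'd'): match length 2
  offset=7 (pos 1, char 'd'): match length 1
  offset=8 (pos 0, char 'd'): match length 1
Longest match has length 2, found at offsets 2, 6; take the smallest, offset 2.
next_char = character at position 8 + 2 = 10 -> 'a'

Best match: offset=2, length=2 (matching 'da' starting at position 6)
LZ77 triple: (2, 2, 'a')


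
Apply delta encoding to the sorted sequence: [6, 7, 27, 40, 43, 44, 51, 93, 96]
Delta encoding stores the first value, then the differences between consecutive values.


First value: 6
Deltas:
  7 - 6 = 1
  27 - 7 = 20
  40 - 27 = 13
  43 - 40 = 3
  44 - 43 = 1
  51 - 44 = 7
  93 - 51 = 42
  96 - 93 = 3


Delta encoded: [6, 1, 20, 13, 3, 1, 7, 42, 3]


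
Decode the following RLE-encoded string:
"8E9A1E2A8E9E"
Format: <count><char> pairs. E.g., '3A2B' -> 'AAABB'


Expanding each <count><char> pair:
  8E -> 'EEEEEEEE'
  9A -> 'AAAAAAAAA'
  1E -> 'E'
  2A -> 'AA'
  8E -> 'EEEEEEEE'
  9E -> 'EEEEEEEEE'

Decoded = EEEEEEEEAAAAAAAAAEAAEEEEEEEEEEEEEEEEE


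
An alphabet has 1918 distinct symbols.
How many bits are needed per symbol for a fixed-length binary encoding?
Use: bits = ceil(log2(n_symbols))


log2(1918) = 10.9054
Bracket: 2^10 = 1024 < 1918 <= 2^11 = 2048
So ceil(log2(1918)) = 11

bits = ceil(log2(1918)) = ceil(10.9054) = 11 bits


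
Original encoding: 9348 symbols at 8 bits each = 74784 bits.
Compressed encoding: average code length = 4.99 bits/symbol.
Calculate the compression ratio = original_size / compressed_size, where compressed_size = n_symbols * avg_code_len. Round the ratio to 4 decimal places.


original_size = n_symbols * orig_bits = 9348 * 8 = 74784 bits
compressed_size = n_symbols * avg_code_len = 9348 * 4.99 = 46646.52 bits
ratio = original_size / compressed_size = 74784 / 46646.52 = 1.6032

Compression ratio = 1.6032


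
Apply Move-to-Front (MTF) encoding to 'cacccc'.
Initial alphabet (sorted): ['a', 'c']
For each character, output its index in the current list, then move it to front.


MTF encoding:
'c': index 1 in ['a', 'c'] -> ['c', 'a']
'a': index 1 in ['c', 'a'] -> ['a', 'c']
'c': index 1 in ['a', 'c'] -> ['c', 'a']
'c': index 0 in ['c', 'a'] -> ['c', 'a']
'c': index 0 in ['c', 'a'] -> ['c', 'a']
'c': index 0 in ['c', 'a'] -> ['c', 'a']


Output: [1, 1, 1, 0, 0, 0]


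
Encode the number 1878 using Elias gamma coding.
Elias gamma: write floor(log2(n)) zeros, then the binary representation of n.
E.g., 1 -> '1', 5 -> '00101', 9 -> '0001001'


num_bits = floor(log2(1878)) + 1 = 11
leading_zeros = num_bits - 1 = 10
binary(1878) = 11101010110

Elias gamma(1878) = '0000000000' + '11101010110' = 000000000011101010110 (21 bits)


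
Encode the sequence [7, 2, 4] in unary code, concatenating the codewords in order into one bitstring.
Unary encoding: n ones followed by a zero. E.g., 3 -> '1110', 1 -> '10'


Encode each number as n ones followed by a terminating 0:
  7 -> 11111110 (8 bits)
  2 -> 110 (3 bits)
  4 -> 11110 (5 bits)
Total length = 8 + 3 + 5 = 16 bits.

Unary([7, 2, 4]) = 1111111011011110 (16 bits)


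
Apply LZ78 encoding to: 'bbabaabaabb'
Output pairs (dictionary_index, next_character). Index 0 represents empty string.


LZ78 encoding steps:
Dictionary: {0: ''}
Step 1: w='' (idx 0), next='b' -> output (0, 'b'), add 'b' as idx 1
Step 2: w='b' (idx 1), next='a' -> output (1, 'a'), add 'ba' as idx 2
Step 3: w='ba' (idx 2), next='a' -> output (2, 'a'), add 'baa' as idx 3
Step 4: w='baa' (idx 3), next='b' -> output (3, 'b'), add 'baab' as idx 4
Step 5: w='b' (idx 1), end of input -> output (1, '')


Encoded: [(0, 'b'), (1, 'a'), (2, 'a'), (3, 'b'), (1, '')]


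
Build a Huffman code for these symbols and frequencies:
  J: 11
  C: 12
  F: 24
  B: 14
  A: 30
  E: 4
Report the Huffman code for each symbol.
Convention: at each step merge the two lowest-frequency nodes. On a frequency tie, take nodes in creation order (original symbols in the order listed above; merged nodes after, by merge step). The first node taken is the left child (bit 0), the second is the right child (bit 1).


Huffman tree construction:
Step 1: Merge E(4) + J(11) = 15
Step 2: Merge C(12) + B(14) = 26
Step 3: Merge (E+J)(15) + F(24) = 39
Step 4: Merge (C+B)(26) + A(30) = 56
Step 5: Merge ((E+J)+F)(39) + ((C+B)+A)(56) = 95
Read each symbol's code off the tree from the root (left child = 0, right child = 1).

Codes:
  J: 001 (length 3)
  C: 100 (length 3)
  F: 01 (length 2)
  B: 101 (length 3)
  A: 11 (length 2)
  E: 000 (length 3)
Average code length: 231/95 = 2.4316 bits/symbol


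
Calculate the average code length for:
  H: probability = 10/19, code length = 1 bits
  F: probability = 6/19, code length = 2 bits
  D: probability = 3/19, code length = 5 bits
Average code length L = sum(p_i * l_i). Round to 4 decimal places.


Weighted contributions p_i * l_i:
  H: (10/19) * 1 = 10/19
  F: (6/19) * 2 = 12/19
  D: (3/19) * 5 = 15/19
Sum = (10 + 12 + 15)/19 = 37/19

L = 37/19 = 1.9474 bits/symbol


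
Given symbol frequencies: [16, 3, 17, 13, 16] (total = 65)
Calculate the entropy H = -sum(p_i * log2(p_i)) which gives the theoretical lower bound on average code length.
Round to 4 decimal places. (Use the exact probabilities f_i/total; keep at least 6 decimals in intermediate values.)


Per-symbol terms -p_i * log2(p_i) with p_i = f_i/65:
  p = 16/65 = 0.246154: log2(p) = -2.022368, -p*log2(p) = 0.497814
  p = 3/65 = 0.046154: log2(p) = -4.437405, -p*log2(p) = 0.204803
  p = 17/65 = 0.261538: log2(p) = -1.934905, -p*log2(p) = 0.506052
  p = 13/65 = 0.200000: log2(p) = -2.321928, -p*log2(p) = 0.464386
  p = 16/65 = 0.246154: log2(p) = -2.022368, -p*log2(p) = 0.497814
H = 0.497814 + 0.204803 + 0.506052 + 0.464386 + 0.497814 = 2.170869

H = 2.1709 bits/symbol


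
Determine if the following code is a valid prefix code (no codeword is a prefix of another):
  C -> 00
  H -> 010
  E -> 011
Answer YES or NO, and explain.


Checking each pair (does one codeword prefix another?):
  C='00' vs H='010': no prefix
  C='00' vs E='011': no prefix
  H='010' vs C='00': no prefix
  H='010' vs E='011': no prefix
  E='011' vs C='00': no prefix
  E='011' vs H='010': no prefix
No violation found over all pairs.

YES -- this is a valid prefix code. No codeword is a prefix of any other codeword.


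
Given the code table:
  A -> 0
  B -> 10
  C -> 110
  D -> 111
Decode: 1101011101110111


Decoding:
110 -> C
10 -> B
111 -> D
0 -> A
111 -> D
0 -> A
111 -> D


Result: CBDADAD


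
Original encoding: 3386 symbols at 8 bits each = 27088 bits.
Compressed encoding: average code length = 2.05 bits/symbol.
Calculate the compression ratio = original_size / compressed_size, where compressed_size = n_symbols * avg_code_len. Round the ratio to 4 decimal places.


original_size = n_symbols * orig_bits = 3386 * 8 = 27088 bits
compressed_size = n_symbols * avg_code_len = 3386 * 2.05 = 6941.3 bits
ratio = original_size / compressed_size = 27088 / 6941.3 = 3.9024

Compression ratio = 3.9024


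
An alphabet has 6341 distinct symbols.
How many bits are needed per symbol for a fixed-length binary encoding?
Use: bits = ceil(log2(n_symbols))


log2(6341) = 12.6305
Bracket: 2^12 = 4096 < 6341 <= 2^13 = 8192
So ceil(log2(6341)) = 13

bits = ceil(log2(6341)) = ceil(12.6305) = 13 bits


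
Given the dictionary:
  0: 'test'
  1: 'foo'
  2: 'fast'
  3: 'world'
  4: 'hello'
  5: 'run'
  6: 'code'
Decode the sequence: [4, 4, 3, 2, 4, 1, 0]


Look up each index in the dictionary:
  4 -> 'hello'
  4 -> 'hello'
  3 -> 'world'
  2 -> 'fast'
  4 -> 'hello'
  1 -> 'foo'
  0 -> 'test'

Decoded: "hello hello world fast hello foo test"


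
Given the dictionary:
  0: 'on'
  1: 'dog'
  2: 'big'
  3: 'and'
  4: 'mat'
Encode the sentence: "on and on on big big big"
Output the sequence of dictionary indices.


Look up each word in the dictionary:
  'on' -> 0
  'and' -> 3
  'on' -> 0
  'on' -> 0
  'big' -> 2
  'big' -> 2
  'big' -> 2

Encoded: [0, 3, 0, 0, 2, 2, 2]


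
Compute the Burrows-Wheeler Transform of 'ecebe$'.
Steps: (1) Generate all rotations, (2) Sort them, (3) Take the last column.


Rotations (sorted):
  0: $ecebe -> last char: e
  1: be$ece -> last char: e
  2: cebe$e -> last char: e
  3: e$eceb -> last char: b
  4: ebe$ec -> last char: c
  5: ecebe$ -> last char: $


BWT = eeebc$


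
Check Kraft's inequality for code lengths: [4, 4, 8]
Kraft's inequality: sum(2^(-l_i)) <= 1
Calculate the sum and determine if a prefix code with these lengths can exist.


Sum = 2^(-4) + 2^(-4) + 2^(-8)
    = 0.0625 + 0.0625 + 0.00390625
    = 33/256 = 0.12890625
Since 0.12890625 <= 1, Kraft's inequality IS satisfied.
A prefix code with these lengths CAN exist.

Kraft sum = 0.12890625. Satisfied.


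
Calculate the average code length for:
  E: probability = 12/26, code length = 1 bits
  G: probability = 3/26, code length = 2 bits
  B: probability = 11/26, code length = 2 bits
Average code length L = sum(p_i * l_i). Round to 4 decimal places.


Weighted contributions p_i * l_i:
  E: (12/26) * 1 = 12/26
  G: (3/26) * 2 = 6/26
  B: (11/26) * 2 = 22/26
Sum = (12 + 6 + 22)/26 = 40/26

L = 40/26 = 1.5385 bits/symbol


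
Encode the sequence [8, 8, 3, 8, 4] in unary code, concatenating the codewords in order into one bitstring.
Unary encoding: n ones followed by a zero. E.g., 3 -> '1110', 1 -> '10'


Encode each number as n ones followed by a terminating 0:
  8 -> 111111110 (9 bits)
  8 -> 111111110 (9 bits)
  3 -> 1110 (4 bits)
  8 -> 111111110 (9 bits)
  4 -> 11110 (5 bits)
Total length = 9 + 9 + 4 + 9 + 5 = 36 bits.

Unary([8, 8, 3, 8, 4]) = 111111110111111110111011111111011110 (36 bits)


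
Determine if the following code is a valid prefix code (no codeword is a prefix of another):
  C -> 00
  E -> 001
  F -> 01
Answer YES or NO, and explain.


Checking each pair (does one codeword prefix another?):
  C='00' vs E='001': prefix -- VIOLATION

NO -- this is NOT a valid prefix code. C (00) is a prefix of E (001).


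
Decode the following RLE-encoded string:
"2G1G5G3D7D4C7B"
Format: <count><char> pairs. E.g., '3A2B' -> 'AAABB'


Expanding each <count><char> pair:
  2G -> 'GG'
  1G -> 'G'
  5G -> 'GGGGG'
  3D -> 'DDD'
  7D -> 'DDDDDDD'
  4C -> 'CCCC'
  7B -> 'BBBBBBB'

Decoded = GGGGGGGGDDDDDDDDDDCCCCBBBBBBB


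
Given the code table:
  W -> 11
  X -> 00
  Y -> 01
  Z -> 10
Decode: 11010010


Decoding:
11 -> W
01 -> Y
00 -> X
10 -> Z


Result: WYXZ


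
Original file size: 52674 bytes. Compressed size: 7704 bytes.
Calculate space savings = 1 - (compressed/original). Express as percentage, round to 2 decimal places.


ratio = compressed/original = 7704/52674 = 0.146258
savings = 1 - ratio = 1 - 0.146258 = 0.853742
as a percentage: 0.853742 * 100 = 85.37%

Space savings = 1 - 7704/52674 = 85.37%


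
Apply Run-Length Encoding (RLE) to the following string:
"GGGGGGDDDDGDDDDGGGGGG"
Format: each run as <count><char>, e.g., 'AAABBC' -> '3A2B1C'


Scanning runs left to right:
  i=0: run of 'G' x 6 -> '6G'
  i=6: run of 'D' x 4 -> '4D'
  i=10: run of 'G' x 1 -> '1G'
  i=11: run of 'D' x 4 -> '4D'
  i=15: run of 'G' x 6 -> '6G'

RLE = 6G4D1G4D6G


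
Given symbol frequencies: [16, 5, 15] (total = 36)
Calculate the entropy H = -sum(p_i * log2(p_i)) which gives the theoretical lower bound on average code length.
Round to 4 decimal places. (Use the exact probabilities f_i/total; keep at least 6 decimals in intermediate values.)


Per-symbol terms -p_i * log2(p_i) with p_i = f_i/36:
  p = 16/36 = 0.444444: log2(p) = -1.169925, -p*log2(p) = 0.519967
  p = 5/36 = 0.138889: log2(p) = -2.847997, -p*log2(p) = 0.395555
  p = 15/36 = 0.416667: log2(p) = -1.263034, -p*log2(p) = 0.526264
H = 0.519967 + 0.395555 + 0.526264 = 1.441786

H = 1.4418 bits/symbol


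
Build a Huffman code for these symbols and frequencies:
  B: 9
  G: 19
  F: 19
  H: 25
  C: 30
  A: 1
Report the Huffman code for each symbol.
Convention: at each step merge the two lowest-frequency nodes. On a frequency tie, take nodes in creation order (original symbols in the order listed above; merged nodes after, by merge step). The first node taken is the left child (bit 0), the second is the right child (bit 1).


Huffman tree construction:
Step 1: Merge A(1) + B(9) = 10
Step 2: Merge (A+B)(10) + G(19) = 29
Step 3: Merge F(19) + H(25) = 44
Step 4: Merge ((A+B)+G)(29) + C(30) = 59
Step 5: Merge (F+H)(44) + (((A+B)+G)+C)(59) = 103
Read each symbol's code off the tree from the root (left child = 0, right child = 1).

Codes:
  B: 1001 (length 4)
  G: 101 (length 3)
  F: 00 (length 2)
  H: 01 (length 2)
  C: 11 (length 2)
  A: 1000 (length 4)
Average code length: 245/103 = 2.3786 bits/symbol


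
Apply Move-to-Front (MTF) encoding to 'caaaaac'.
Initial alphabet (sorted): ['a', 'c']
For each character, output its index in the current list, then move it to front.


MTF encoding:
'c': index 1 in ['a', 'c'] -> ['c', 'a']
'a': index 1 in ['c', 'a'] -> ['a', 'c']
'a': index 0 in ['a', 'c'] -> ['a', 'c']
'a': index 0 in ['a', 'c'] -> ['a', 'c']
'a': index 0 in ['a', 'c'] -> ['a', 'c']
'a': index 0 in ['a', 'c'] -> ['a', 'c']
'c': index 1 in ['a', 'c'] -> ['c', 'a']


Output: [1, 1, 0, 0, 0, 0, 1]


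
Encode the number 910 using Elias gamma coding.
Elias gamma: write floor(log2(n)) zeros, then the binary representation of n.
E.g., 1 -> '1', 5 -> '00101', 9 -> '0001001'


num_bits = floor(log2(910)) + 1 = 10
leading_zeros = num_bits - 1 = 9
binary(910) = 1110001110

Elias gamma(910) = '000000000' + '1110001110' = 0000000001110001110 (19 bits)


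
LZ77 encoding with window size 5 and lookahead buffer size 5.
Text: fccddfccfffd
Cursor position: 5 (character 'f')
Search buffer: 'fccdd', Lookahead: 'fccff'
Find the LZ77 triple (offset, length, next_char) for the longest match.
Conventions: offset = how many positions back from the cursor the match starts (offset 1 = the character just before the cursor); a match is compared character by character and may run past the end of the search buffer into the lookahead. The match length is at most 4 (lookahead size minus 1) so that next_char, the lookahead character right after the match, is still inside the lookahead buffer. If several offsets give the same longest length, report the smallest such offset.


Try each offset into the search buffer:
  offset=1 (pos 4, char 'd'): match length 0
  offset=2 (pos 3, char 'd'): match length 0
  offset=3 (pos 2, char 'c'): match length 0
  offset=4 (pos 1, char 'c'): match length 0
  offset=5 (pos 0, char 'f'): match length 3
Longest match has length 3 at offset 5.
next_char = character at position 5 + 3 = 8 -> 'f'

Best match: offset=5, length=3 (matching 'fcc' starting at position 0)
LZ77 triple: (5, 3, 'f')


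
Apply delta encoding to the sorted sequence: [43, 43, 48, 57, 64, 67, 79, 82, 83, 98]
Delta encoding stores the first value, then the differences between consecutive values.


First value: 43
Deltas:
  43 - 43 = 0
  48 - 43 = 5
  57 - 48 = 9
  64 - 57 = 7
  67 - 64 = 3
  79 - 67 = 12
  82 - 79 = 3
  83 - 82 = 1
  98 - 83 = 15


Delta encoded: [43, 0, 5, 9, 7, 3, 12, 3, 1, 15]


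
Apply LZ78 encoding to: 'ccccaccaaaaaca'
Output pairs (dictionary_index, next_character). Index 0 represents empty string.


LZ78 encoding steps:
Dictionary: {0: ''}
Step 1: w='' (idx 0), next='c' -> output (0, 'c'), add 'c' as idx 1
Step 2: w='c' (idx 1), next='c' -> output (1, 'c'), add 'cc' as idx 2
Step 3: w='c' (idx 1), next='a' -> output (1, 'a'), add 'ca' as idx 3
Step 4: w='cc' (idx 2), next='a' -> output (2, 'a'), add 'cca' as idx 4
Step 5: w='' (idx 0), next='a' -> output (0, 'a'), add 'a' as idx 5
Step 6: w='a' (idx 5), next='a' -> output (5, 'a'), add 'aa' as idx 6
Step 7: w='a' (idx 5), next='c' -> output (5, 'c'), add 'ac' as idx 7
Step 8: w='a' (idx 5), end of input -> output (5, '')


Encoded: [(0, 'c'), (1, 'c'), (1, 'a'), (2, 'a'), (0, 'a'), (5, 'a'), (5, 'c'), (5, '')]


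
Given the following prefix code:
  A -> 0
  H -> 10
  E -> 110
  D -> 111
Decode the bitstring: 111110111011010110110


Decoding step by step:
Bits 111 -> D
Bits 110 -> E
Bits 111 -> D
Bits 0 -> A
Bits 110 -> E
Bits 10 -> H
Bits 110 -> E
Bits 110 -> E


Decoded message: DEDAEHEE


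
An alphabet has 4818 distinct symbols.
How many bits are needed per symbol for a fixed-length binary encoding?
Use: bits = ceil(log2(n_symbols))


log2(4818) = 12.2342
Bracket: 2^12 = 4096 < 4818 <= 2^13 = 8192
So ceil(log2(4818)) = 13

bits = ceil(log2(4818)) = ceil(12.2342) = 13 bits


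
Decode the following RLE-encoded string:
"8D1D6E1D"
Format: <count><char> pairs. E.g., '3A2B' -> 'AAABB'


Expanding each <count><char> pair:
  8D -> 'DDDDDDDD'
  1D -> 'D'
  6E -> 'EEEEEE'
  1D -> 'D'

Decoded = DDDDDDDDDEEEEEED


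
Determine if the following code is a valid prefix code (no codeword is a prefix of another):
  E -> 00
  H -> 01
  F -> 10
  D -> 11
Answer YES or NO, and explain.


Checking each pair (does one codeword prefix another?):
  E='00' vs H='01': no prefix
  E='00' vs F='10': no prefix
  E='00' vs D='11': no prefix
  H='01' vs E='00': no prefix
  H='01' vs F='10': no prefix
  H='01' vs D='11': no prefix
  F='10' vs E='00': no prefix
  F='10' vs H='01': no prefix
  F='10' vs D='11': no prefix
  D='11' vs E='00': no prefix
  D='11' vs H='01': no prefix
  D='11' vs F='10': no prefix
No violation found over all pairs.

YES -- this is a valid prefix code. No codeword is a prefix of any other codeword.


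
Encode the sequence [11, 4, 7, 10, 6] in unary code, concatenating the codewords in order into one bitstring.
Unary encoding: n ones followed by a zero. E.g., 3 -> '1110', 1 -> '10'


Encode each number as n ones followed by a terminating 0:
  11 -> 111111111110 (12 bits)
  4 -> 11110 (5 bits)
  7 -> 11111110 (8 bits)
  10 -> 11111111110 (11 bits)
  6 -> 1111110 (7 bits)
Total length = 12 + 5 + 8 + 11 + 7 = 43 bits.

Unary([11, 4, 7, 10, 6]) = 1111111111101111011111110111111111101111110 (43 bits)


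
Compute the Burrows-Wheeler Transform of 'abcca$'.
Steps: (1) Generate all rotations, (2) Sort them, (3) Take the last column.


Rotations (sorted):
  0: $abcca -> last char: a
  1: a$abcc -> last char: c
  2: abcca$ -> last char: $
  3: bcca$a -> last char: a
  4: ca$abc -> last char: c
  5: cca$ab -> last char: b


BWT = ac$acb


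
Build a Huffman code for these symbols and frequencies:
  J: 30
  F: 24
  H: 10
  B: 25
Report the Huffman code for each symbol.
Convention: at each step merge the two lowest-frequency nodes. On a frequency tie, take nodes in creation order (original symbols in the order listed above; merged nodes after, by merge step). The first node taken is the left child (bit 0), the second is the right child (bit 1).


Huffman tree construction:
Step 1: Merge H(10) + F(24) = 34
Step 2: Merge B(25) + J(30) = 55
Step 3: Merge (H+F)(34) + (B+J)(55) = 89
Read each symbol's code off the tree from the root (left child = 0, right child = 1).

Codes:
  J: 11 (length 2)
  F: 01 (length 2)
  H: 00 (length 2)
  B: 10 (length 2)
Average code length: 178/89 = 2.0000 bits/symbol


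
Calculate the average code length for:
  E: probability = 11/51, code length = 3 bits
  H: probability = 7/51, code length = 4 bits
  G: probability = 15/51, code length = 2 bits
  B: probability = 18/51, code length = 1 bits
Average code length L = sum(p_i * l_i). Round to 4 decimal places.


Weighted contributions p_i * l_i:
  E: (11/51) * 3 = 33/51
  H: (7/51) * 4 = 28/51
  G: (15/51) * 2 = 30/51
  B: (18/51) * 1 = 18/51
Sum = (33 + 28 + 30 + 18)/51 = 109/51

L = 109/51 = 2.1373 bits/symbol


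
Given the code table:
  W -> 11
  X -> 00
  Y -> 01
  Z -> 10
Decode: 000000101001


Decoding:
00 -> X
00 -> X
00 -> X
10 -> Z
10 -> Z
01 -> Y


Result: XXXZZY


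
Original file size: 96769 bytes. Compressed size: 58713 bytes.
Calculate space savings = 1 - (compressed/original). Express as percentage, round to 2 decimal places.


ratio = compressed/original = 58713/96769 = 0.606734
savings = 1 - ratio = 1 - 0.606734 = 0.393266
as a percentage: 0.393266 * 100 = 39.33%

Space savings = 1 - 58713/96769 = 39.33%


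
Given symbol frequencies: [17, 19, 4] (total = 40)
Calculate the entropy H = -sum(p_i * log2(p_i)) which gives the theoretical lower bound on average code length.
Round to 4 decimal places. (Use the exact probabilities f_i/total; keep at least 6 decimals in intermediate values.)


Per-symbol terms -p_i * log2(p_i) with p_i = f_i/40:
  p = 17/40 = 0.425000: log2(p) = -1.234465, -p*log2(p) = 0.524648
  p = 19/40 = 0.475000: log2(p) = -1.074001, -p*log2(p) = 0.510150
  p = 4/40 = 0.100000: log2(p) = -3.321928, -p*log2(p) = 0.332193
H = 0.524648 + 0.510150 + 0.332193 = 1.366991

H = 1.367 bits/symbol


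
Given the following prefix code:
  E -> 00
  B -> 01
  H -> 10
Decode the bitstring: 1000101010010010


Decoding step by step:
Bits 10 -> H
Bits 00 -> E
Bits 10 -> H
Bits 10 -> H
Bits 10 -> H
Bits 01 -> B
Bits 00 -> E
Bits 10 -> H


Decoded message: HEHHHBEH


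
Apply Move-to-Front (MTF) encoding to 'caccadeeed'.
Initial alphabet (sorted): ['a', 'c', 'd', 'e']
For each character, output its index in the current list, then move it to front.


MTF encoding:
'c': index 1 in ['a', 'c', 'd', 'e'] -> ['c', 'a', 'd', 'e']
'a': index 1 in ['c', 'a', 'd', 'e'] -> ['a', 'c', 'd', 'e']
'c': index 1 in ['a', 'c', 'd', 'e'] -> ['c', 'a', 'd', 'e']
'c': index 0 in ['c', 'a', 'd', 'e'] -> ['c', 'a', 'd', 'e']
'a': index 1 in ['c', 'a', 'd', 'e'] -> ['a', 'c', 'd', 'e']
'd': index 2 in ['a', 'c', 'd', 'e'] -> ['d', 'a', 'c', 'e']
'e': index 3 in ['d', 'a', 'c', 'e'] -> ['e', 'd', 'a', 'c']
'e': index 0 in ['e', 'd', 'a', 'c'] -> ['e', 'd', 'a', 'c']
'e': index 0 in ['e', 'd', 'a', 'c'] -> ['e', 'd', 'a', 'c']
'd': index 1 in ['e', 'd', 'a', 'c'] -> ['d', 'e', 'a', 'c']


Output: [1, 1, 1, 0, 1, 2, 3, 0, 0, 1]


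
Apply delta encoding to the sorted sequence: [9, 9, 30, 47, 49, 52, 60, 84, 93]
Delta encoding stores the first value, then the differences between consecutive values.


First value: 9
Deltas:
  9 - 9 = 0
  30 - 9 = 21
  47 - 30 = 17
  49 - 47 = 2
  52 - 49 = 3
  60 - 52 = 8
  84 - 60 = 24
  93 - 84 = 9


Delta encoded: [9, 0, 21, 17, 2, 3, 8, 24, 9]


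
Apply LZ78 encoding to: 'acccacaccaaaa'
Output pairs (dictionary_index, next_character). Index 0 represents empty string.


LZ78 encoding steps:
Dictionary: {0: ''}
Step 1: w='' (idx 0), next='a' -> output (0, 'a'), add 'a' as idx 1
Step 2: w='' (idx 0), next='c' -> output (0, 'c'), add 'c' as idx 2
Step 3: w='c' (idx 2), next='c' -> output (2, 'c'), add 'cc' as idx 3
Step 4: w='a' (idx 1), next='c' -> output (1, 'c'), add 'ac' as idx 4
Step 5: w='ac' (idx 4), next='c' -> output (4, 'c'), add 'acc' as idx 5
Step 6: w='a' (idx 1), next='a' -> output (1, 'a'), add 'aa' as idx 6
Step 7: w='aa' (idx 6), end of input -> output (6, '')


Encoded: [(0, 'a'), (0, 'c'), (2, 'c'), (1, 'c'), (4, 'c'), (1, 'a'), (6, '')]


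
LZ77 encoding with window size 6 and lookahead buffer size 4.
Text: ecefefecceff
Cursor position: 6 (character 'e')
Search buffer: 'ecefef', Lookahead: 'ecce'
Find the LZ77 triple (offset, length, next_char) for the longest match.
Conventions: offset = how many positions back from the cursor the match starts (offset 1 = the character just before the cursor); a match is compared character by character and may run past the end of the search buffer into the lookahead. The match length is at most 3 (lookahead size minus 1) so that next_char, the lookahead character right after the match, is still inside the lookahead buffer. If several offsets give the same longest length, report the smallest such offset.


Try each offset into the search buffer:
  offset=1 (pos 5, char 'f'): match length 0
  offset=2 (pos 4, char 'e'): match length 1
  offset=3 (pos 3, char 'f'): match length 0
  offset=4 (pos 2, char 'e'): match length 1
  offset=5 (pos 1, char 'c'): match length 0
  offset=6 (pos 0, char 'e'): match length 2
Longest match has length 2 at offset 6.
next_char = character at position 6 + 2 = 8 -> 'c'

Best match: offset=6, length=2 (matching 'ec' starting at position 0)
LZ77 triple: (6, 2, 'c')


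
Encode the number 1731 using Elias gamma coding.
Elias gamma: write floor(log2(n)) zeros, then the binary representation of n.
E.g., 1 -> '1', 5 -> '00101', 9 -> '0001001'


num_bits = floor(log2(1731)) + 1 = 11
leading_zeros = num_bits - 1 = 10
binary(1731) = 11011000011

Elias gamma(1731) = '0000000000' + '11011000011' = 000000000011011000011 (21 bits)


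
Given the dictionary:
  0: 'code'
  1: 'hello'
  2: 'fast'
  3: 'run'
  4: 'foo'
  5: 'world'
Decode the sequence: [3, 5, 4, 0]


Look up each index in the dictionary:
  3 -> 'run'
  5 -> 'world'
  4 -> 'foo'
  0 -> 'code'

Decoded: "run world foo code"


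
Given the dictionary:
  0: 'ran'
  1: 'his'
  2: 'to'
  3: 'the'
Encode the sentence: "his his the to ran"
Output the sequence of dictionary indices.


Look up each word in the dictionary:
  'his' -> 1
  'his' -> 1
  'the' -> 3
  'to' -> 2
  'ran' -> 0

Encoded: [1, 1, 3, 2, 0]


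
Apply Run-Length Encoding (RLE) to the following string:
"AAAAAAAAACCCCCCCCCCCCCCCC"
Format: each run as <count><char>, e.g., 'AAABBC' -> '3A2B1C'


Scanning runs left to right:
  i=0: run of 'A' x 9 -> '9A'
  i=9: run of 'C' x 16 -> '16C'

RLE = 9A16C


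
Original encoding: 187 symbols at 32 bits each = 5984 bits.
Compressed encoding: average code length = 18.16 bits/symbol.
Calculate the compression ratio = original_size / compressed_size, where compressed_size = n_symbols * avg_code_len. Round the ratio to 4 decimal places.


original_size = n_symbols * orig_bits = 187 * 32 = 5984 bits
compressed_size = n_symbols * avg_code_len = 187 * 18.16 = 3395.92 bits
ratio = original_size / compressed_size = 5984 / 3395.92 = 1.7621

Compression ratio = 1.7621


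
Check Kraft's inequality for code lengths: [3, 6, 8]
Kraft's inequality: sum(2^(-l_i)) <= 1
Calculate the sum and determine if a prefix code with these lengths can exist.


Sum = 2^(-3) + 2^(-6) + 2^(-8)
    = 0.125 + 0.015625 + 0.00390625
    = 37/256 = 0.14453125
Since 0.14453125 <= 1, Kraft's inequality IS satisfied.
A prefix code with these lengths CAN exist.

Kraft sum = 0.14453125. Satisfied.


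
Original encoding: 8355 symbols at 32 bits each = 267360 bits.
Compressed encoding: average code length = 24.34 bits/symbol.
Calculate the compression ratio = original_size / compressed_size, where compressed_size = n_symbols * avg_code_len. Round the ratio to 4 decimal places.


original_size = n_symbols * orig_bits = 8355 * 32 = 267360 bits
compressed_size = n_symbols * avg_code_len = 8355 * 24.34 = 203360.7 bits
ratio = original_size / compressed_size = 267360 / 203360.7 = 1.3147

Compression ratio = 1.3147


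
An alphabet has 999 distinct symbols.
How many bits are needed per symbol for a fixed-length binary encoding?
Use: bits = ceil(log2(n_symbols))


log2(999) = 9.9643
Bracket: 2^9 = 512 < 999 <= 2^10 = 1024
So ceil(log2(999)) = 10

bits = ceil(log2(999)) = ceil(9.9643) = 10 bits


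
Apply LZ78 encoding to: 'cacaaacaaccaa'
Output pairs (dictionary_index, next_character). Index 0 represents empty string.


LZ78 encoding steps:
Dictionary: {0: ''}
Step 1: w='' (idx 0), next='c' -> output (0, 'c'), add 'c' as idx 1
Step 2: w='' (idx 0), next='a' -> output (0, 'a'), add 'a' as idx 2
Step 3: w='c' (idx 1), next='a' -> output (1, 'a'), add 'ca' as idx 3
Step 4: w='a' (idx 2), next='a' -> output (2, 'a'), add 'aa' as idx 4
Step 5: w='ca' (idx 3), next='a' -> output (3, 'a'), add 'caa' as idx 5
Step 6: w='c' (idx 1), next='c' -> output (1, 'c'), add 'cc' as idx 6
Step 7: w='aa' (idx 4), end of input -> output (4, '')


Encoded: [(0, 'c'), (0, 'a'), (1, 'a'), (2, 'a'), (3, 'a'), (1, 'c'), (4, '')]


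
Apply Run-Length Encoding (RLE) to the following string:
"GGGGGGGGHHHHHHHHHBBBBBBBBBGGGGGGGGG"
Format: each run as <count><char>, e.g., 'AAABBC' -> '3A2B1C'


Scanning runs left to right:
  i=0: run of 'G' x 8 -> '8G'
  i=8: run of 'H' x 9 -> '9H'
  i=17: run of 'B' x 9 -> '9B'
  i=26: run of 'G' x 9 -> '9G'

RLE = 8G9H9B9G


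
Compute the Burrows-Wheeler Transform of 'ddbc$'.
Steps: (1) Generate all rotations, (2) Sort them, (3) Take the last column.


Rotations (sorted):
  0: $ddbc -> last char: c
  1: bc$dd -> last char: d
  2: c$ddb -> last char: b
  3: dbc$d -> last char: d
  4: ddbc$ -> last char: $


BWT = cdbd$


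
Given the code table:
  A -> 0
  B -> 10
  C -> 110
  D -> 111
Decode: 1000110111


Decoding:
10 -> B
0 -> A
0 -> A
110 -> C
111 -> D


Result: BAACD


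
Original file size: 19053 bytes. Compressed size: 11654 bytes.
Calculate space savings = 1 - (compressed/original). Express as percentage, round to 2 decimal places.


ratio = compressed/original = 11654/19053 = 0.611662
savings = 1 - ratio = 1 - 0.611662 = 0.388338
as a percentage: 0.388338 * 100 = 38.83%

Space savings = 1 - 11654/19053 = 38.83%


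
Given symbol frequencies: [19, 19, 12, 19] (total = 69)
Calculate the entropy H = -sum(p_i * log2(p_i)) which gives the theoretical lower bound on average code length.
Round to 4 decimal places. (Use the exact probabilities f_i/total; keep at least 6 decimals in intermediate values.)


Per-symbol terms -p_i * log2(p_i) with p_i = f_i/69:
  p = 19/69 = 0.275362: log2(p) = -1.860597, -p*log2(p) = 0.512338
  p = 19/69 = 0.275362: log2(p) = -1.860597, -p*log2(p) = 0.512338
  p = 12/69 = 0.173913: log2(p) = -2.523562, -p*log2(p) = 0.438880
  p = 19/69 = 0.275362: log2(p) = -1.860597, -p*log2(p) = 0.512338
H = 0.512338 + 0.512338 + 0.438880 + 0.512338 = 1.975894

H = 1.9759 bits/symbol


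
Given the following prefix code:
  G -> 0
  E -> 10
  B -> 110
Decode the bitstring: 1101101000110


Decoding step by step:
Bits 110 -> B
Bits 110 -> B
Bits 10 -> E
Bits 0 -> G
Bits 0 -> G
Bits 110 -> B


Decoded message: BBEGGB


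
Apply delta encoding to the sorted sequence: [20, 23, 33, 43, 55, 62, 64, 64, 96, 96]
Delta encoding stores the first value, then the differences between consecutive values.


First value: 20
Deltas:
  23 - 20 = 3
  33 - 23 = 10
  43 - 33 = 10
  55 - 43 = 12
  62 - 55 = 7
  64 - 62 = 2
  64 - 64 = 0
  96 - 64 = 32
  96 - 96 = 0


Delta encoded: [20, 3, 10, 10, 12, 7, 2, 0, 32, 0]


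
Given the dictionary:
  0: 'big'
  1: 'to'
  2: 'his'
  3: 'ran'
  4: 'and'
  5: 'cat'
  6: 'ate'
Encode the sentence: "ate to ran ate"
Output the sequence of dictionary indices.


Look up each word in the dictionary:
  'ate' -> 6
  'to' -> 1
  'ran' -> 3
  'ate' -> 6

Encoded: [6, 1, 3, 6]


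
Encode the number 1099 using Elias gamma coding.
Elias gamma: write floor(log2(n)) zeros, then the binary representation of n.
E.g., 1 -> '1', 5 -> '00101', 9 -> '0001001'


num_bits = floor(log2(1099)) + 1 = 11
leading_zeros = num_bits - 1 = 10
binary(1099) = 10001001011

Elias gamma(1099) = '0000000000' + '10001001011' = 000000000010001001011 (21 bits)


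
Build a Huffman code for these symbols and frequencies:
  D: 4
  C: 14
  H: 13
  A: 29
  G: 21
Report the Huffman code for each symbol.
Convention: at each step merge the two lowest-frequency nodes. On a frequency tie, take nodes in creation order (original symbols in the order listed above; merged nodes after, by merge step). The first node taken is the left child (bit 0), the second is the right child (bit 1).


Huffman tree construction:
Step 1: Merge D(4) + H(13) = 17
Step 2: Merge C(14) + (D+H)(17) = 31
Step 3: Merge G(21) + A(29) = 50
Step 4: Merge (C+(D+H))(31) + (G+A)(50) = 81
Read each symbol's code off the tree from the root (left child = 0, right child = 1).

Codes:
  D: 010 (length 3)
  C: 00 (length 2)
  H: 011 (length 3)
  A: 11 (length 2)
  G: 10 (length 2)
Average code length: 179/81 = 2.2099 bits/symbol


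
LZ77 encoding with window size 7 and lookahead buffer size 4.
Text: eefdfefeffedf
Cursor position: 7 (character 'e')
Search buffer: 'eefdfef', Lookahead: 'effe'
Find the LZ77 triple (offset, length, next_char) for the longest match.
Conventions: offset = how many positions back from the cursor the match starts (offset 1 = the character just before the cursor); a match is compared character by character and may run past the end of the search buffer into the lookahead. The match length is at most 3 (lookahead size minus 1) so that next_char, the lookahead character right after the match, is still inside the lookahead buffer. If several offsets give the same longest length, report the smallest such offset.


Try each offset into the search buffer:
  offset=1 (pos 6, char 'f'): match length 0
  offset=2 (pos 5, char 'e'): match length 2
  offset=3 (pos 4, char 'f'): match length 0
  offset=4 (pos 3, char 'd'): match length 0
  offset=5 (pos 2, char 'f'): match length 0
  offset=6 (pos 1, char 'e'): match length 2
  offset=7 (pos 0, char 'e'): match length 1
Longest match has length 2, found at offsets 2, 6; take the smallest, offset 2.
next_char = character at position 7 + 2 = 9 -> 'f'

Best match: offset=2, length=2 (matching 'ef' starting at position 5)
LZ77 triple: (2, 2, 'f')


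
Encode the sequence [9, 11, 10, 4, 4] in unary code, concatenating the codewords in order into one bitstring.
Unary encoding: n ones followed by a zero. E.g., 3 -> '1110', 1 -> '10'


Encode each number as n ones followed by a terminating 0:
  9 -> 1111111110 (10 bits)
  11 -> 111111111110 (12 bits)
  10 -> 11111111110 (11 bits)
  4 -> 11110 (5 bits)
  4 -> 11110 (5 bits)
Total length = 10 + 12 + 11 + 5 + 5 = 43 bits.

Unary([9, 11, 10, 4, 4]) = 1111111110111111111110111111111101111011110 (43 bits)


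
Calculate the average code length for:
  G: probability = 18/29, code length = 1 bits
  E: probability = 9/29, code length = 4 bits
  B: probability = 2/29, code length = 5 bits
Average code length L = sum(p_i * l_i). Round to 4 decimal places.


Weighted contributions p_i * l_i:
  G: (18/29) * 1 = 18/29
  E: (9/29) * 4 = 36/29
  B: (2/29) * 5 = 10/29
Sum = (18 + 36 + 10)/29 = 64/29

L = 64/29 = 2.2069 bits/symbol


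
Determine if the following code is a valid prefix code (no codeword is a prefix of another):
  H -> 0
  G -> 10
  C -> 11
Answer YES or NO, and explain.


Checking each pair (does one codeword prefix another?):
  H='0' vs G='10': no prefix
  H='0' vs C='11': no prefix
  G='10' vs H='0': no prefix
  G='10' vs C='11': no prefix
  C='11' vs H='0': no prefix
  C='11' vs G='10': no prefix
No violation found over all pairs.

YES -- this is a valid prefix code. No codeword is a prefix of any other codeword.


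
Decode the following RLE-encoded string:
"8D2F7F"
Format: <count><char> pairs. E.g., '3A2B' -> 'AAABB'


Expanding each <count><char> pair:
  8D -> 'DDDDDDDD'
  2F -> 'FF'
  7F -> 'FFFFFFF'

Decoded = DDDDDDDDFFFFFFFFF


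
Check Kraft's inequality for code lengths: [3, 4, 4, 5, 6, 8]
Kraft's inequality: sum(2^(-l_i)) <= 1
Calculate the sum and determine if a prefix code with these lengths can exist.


Sum = 2^(-3) + 2^(-4) + 2^(-4) + 2^(-5) + 2^(-6) + 2^(-8)
    = 0.125 + 0.0625 + 0.0625 + 0.03125 + 0.015625 + 0.00390625
    = 77/256 = 0.30078125
Since 0.30078125 <= 1, Kraft's inequality IS satisfied.
A prefix code with these lengths CAN exist.

Kraft sum = 0.30078125. Satisfied.


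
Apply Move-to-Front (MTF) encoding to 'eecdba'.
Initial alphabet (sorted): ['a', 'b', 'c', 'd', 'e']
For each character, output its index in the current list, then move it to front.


MTF encoding:
'e': index 4 in ['a', 'b', 'c', 'd', 'e'] -> ['e', 'a', 'b', 'c', 'd']
'e': index 0 in ['e', 'a', 'b', 'c', 'd'] -> ['e', 'a', 'b', 'c', 'd']
'c': index 3 in ['e', 'a', 'b', 'c', 'd'] -> ['c', 'e', 'a', 'b', 'd']
'd': index 4 in ['c', 'e', 'a', 'b', 'd'] -> ['d', 'c', 'e', 'a', 'b']
'b': index 4 in ['d', 'c', 'e', 'a', 'b'] -> ['b', 'd', 'c', 'e', 'a']
'a': index 4 in ['b', 'd', 'c', 'e', 'a'] -> ['a', 'b', 'd', 'c', 'e']


Output: [4, 0, 3, 4, 4, 4]
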